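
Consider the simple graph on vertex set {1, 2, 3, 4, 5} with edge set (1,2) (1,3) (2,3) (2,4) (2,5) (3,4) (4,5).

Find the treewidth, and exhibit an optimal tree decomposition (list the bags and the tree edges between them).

Every bag has size at most 3, so the width is 3 − 1 = 2 and tw(G) ≤ 2. For the lower bound, the 3 vertices {1, 2, 3} are pairwise adjacent, and any tree decomposition puts a clique entirely inside one bag — forcing width ≥ 2. Combining the bounds, tw(G) = 2.

Treewidth 2.
One such decomposition:
Bags: B1 = {1, 2, 3}  B2 = {2, 3, 4}  B3 = {2, 4, 5}
Tree: B1–B2, B2–B3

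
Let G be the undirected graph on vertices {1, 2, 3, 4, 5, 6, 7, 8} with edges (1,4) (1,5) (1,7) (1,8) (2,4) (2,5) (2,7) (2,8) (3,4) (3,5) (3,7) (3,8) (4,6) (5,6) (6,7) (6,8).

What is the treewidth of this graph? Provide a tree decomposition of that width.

Treewidth 4.
One optimal decomposition is:
Bags: B1 = {1, 2, 3, 6, 8}  B2 = {1, 2, 3, 6, 7}  B3 = {1, 2, 3, 5, 6}  B4 = {1, 2, 3, 4, 6}
Tree: B1–B2, B2–B3, B3–B4

Each bag holds 5 vertices, so the decomposition has width 4, which upper-bounds the treewidth. For the lower bound: the 5 vertex sets {1,8}, {2,7}, {5,6}, {3}, {4} are disjoint, each induces a connected subgraph, and every pair is joined by at least one edge of G. Contracting each set to a single vertex therefore yields K_{5} as a minor, and since treewidth is minor-monotone, tw(G) ≥ tw(K_{5}) = 4. Therefore the treewidth is 4.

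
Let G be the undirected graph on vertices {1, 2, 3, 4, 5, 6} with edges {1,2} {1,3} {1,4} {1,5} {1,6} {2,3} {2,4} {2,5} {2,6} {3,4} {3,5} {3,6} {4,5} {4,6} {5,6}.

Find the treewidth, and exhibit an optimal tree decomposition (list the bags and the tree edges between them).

A single bag containing all 6 vertices is trivially a valid decomposition of width 5. Conversely, {1, 2, 3, 4, 5, 6} is a clique of size 6, and the vertices of any clique must share a bag in every tree decomposition; so some bag has ≥ 6 vertices and tw(G) ≥ 5. Hence tw(G) = 5 exactly.

Treewidth 5.
One such decomposition:
Bags: B1 = {1, 2, 3, 4, 5, 6}
Tree: (single bag)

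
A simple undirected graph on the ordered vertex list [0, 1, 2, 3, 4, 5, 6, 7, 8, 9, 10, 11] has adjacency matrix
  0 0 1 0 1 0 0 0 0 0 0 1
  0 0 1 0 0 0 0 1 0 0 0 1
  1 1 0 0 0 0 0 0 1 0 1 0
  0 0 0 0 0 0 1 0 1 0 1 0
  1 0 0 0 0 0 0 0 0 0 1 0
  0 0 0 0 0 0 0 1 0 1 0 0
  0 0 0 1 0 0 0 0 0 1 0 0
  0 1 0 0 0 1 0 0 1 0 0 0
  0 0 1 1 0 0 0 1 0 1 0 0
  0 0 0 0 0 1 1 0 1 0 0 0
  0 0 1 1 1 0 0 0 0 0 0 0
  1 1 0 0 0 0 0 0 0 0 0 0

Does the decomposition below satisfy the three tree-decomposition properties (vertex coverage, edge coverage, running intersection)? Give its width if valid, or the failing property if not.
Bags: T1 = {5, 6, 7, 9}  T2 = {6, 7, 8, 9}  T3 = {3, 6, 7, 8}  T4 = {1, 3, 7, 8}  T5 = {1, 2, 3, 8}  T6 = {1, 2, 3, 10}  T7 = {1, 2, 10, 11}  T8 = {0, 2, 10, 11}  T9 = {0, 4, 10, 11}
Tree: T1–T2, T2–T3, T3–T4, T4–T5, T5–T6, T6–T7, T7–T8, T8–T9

Yes; width 3.

Every vertex of G appears in some bag (union = {0, 1, 2, 3, 4, 5, 6, 7, 8, 9, 10, 11}); every edge is covered by a bag; and for each vertex v the set of bags containing v is connected in the bag tree. The decomposition is therefore valid. The largest bag has 4 vertices, so the width is 3.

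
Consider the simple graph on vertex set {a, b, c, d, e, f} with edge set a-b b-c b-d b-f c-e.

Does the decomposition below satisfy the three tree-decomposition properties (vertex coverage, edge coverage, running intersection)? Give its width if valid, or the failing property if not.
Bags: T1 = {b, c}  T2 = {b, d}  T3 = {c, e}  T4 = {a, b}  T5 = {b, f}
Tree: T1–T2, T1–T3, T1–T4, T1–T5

Yes; width 1.

Checking the three conditions: (i) the bags cover all of {a, b, c, d, e, f}; (ii) for each edge, some bag contains both endpoints; (iii) the bags containing any fixed vertex form a subtree. All hold, so the decomposition is valid with width 2 − 1 = 1.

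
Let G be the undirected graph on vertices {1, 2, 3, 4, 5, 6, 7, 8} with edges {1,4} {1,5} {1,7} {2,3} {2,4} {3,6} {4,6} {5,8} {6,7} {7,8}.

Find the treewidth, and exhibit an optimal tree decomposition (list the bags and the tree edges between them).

Treewidth 2.
One such decomposition:
Bags: B1 = {5, 7, 8}  B2 = {1, 5, 7}  B3 = {1, 6, 7}  B4 = {1, 4, 6}  B5 = {3, 4, 6}  B6 = {2, 3, 4}
Tree: B1–B2, B2–B3, B3–B4, B4–B5, B5–B6

The largest bag has 3 vertices, giving width 2; this decomposition certifies tw(G) ≤ 2. Since 8–5–1–7–8 is a cycle in G, G is not acyclic. Forests are exactly the graphs of treewidth ≤ 1, so tw(G) ≥ 2. Therefore the treewidth is 2.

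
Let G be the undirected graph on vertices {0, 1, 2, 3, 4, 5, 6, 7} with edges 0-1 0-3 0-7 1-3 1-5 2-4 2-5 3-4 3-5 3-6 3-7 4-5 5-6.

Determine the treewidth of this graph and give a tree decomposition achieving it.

Treewidth 2.
Bags: B1 = {1, 3, 5}  B2 = {0, 1, 3}  B3 = {3, 4, 5}  B4 = {0, 3, 7}  B5 = {2, 4, 5}  B6 = {3, 5, 6}
Tree: B1–B2, B1–B3, B2–B4, B3–B5, B1–B6

Each bag holds 3 vertices, so the decomposition has width 2, which upper-bounds the treewidth. On the other hand G contains the 3-clique {2, 4, 5}. A clique must lie in a single bag of any decomposition, so no decomposition can have width below 2. Combining the bounds, tw(G) = 2.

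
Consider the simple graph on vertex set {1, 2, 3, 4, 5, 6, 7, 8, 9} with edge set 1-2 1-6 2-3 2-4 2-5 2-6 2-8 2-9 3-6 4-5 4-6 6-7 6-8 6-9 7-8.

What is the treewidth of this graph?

A width-2 tree decomposition is:
Bags: B1 = {2, 6, 9}  B2 = {2, 3, 6}  B3 = {2, 4, 6}  B4 = {2, 6, 8}  B5 = {1, 2, 6}  B6 = {2, 4, 5}  B7 = {6, 7, 8}
Tree: B1–B2, B2–B3, B2–B4, B1–B5, B3–B6, B4–B7
Each bag holds 3 vertices, so the decomposition has width 2, which upper-bounds the treewidth. For the lower bound, the 3 vertices {2, 4, 5} are pairwise adjacent, and any tree decomposition puts a clique entirely inside one bag — forcing width ≥ 2. The upper and lower bounds meet at 2, so that is the treewidth.

2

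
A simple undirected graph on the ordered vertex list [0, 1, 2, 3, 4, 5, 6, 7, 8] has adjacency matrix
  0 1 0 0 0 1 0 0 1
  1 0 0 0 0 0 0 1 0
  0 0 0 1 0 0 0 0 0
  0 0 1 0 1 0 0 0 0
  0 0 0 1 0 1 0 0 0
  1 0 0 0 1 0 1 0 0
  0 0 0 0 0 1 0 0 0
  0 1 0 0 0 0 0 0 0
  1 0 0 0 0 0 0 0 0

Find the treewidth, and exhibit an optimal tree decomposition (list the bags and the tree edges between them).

Every bag has size at most 2, so the width is 2 − 1 = 1 and tw(G) ≤ 1. Any graph with an edge has treewidth ≥ 1, and G has the edge 4–5. Therefore the treewidth is 1.

Treewidth 1.
One optimal decomposition is:
Bags: B1 = {4, 5}  B2 = {5, 6}  B3 = {0, 5}  B4 = {3, 4}  B5 = {2, 3}  B6 = {0, 1}  B7 = {1, 7}  B8 = {0, 8}
Tree: B1–B2, B2–B3, B1–B4, B4–B5, B3–B6, B6–B7, B3–B8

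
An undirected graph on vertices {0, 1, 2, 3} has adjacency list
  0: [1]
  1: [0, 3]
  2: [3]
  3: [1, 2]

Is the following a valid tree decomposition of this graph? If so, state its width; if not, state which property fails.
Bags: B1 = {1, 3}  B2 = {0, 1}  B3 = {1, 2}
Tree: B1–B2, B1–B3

No — edge (3,2) lies in no bag.

A tree decomposition must satisfy three properties: every vertex lies in some bag; for every edge, both endpoints lie together in some bag; and for every vertex, the bags containing it form a connected subtree. Here edge (3,2) lies in no bag, so the decomposition is invalid.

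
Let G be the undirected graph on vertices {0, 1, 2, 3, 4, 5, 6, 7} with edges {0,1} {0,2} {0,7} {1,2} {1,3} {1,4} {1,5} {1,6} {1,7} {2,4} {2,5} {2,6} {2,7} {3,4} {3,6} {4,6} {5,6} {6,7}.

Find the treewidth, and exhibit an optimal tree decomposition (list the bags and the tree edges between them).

Treewidth 3.
One such decomposition:
Bags: B1 = {1, 2, 6, 7}  B2 = {1, 2, 4, 6}  B3 = {0, 1, 2, 7}  B4 = {1, 3, 4, 6}  B5 = {1, 2, 5, 6}
Tree: B1–B2, B1–B3, B2–B4, B2–B5

Each bag holds 4 vertices, so the decomposition has width 3, which upper-bounds the treewidth. For the lower bound, the 4 vertices {0, 1, 2, 7} are pairwise adjacent, and any tree decomposition puts a clique entirely inside one bag — forcing width ≥ 3. The upper and lower bounds meet at 3, so that is the treewidth.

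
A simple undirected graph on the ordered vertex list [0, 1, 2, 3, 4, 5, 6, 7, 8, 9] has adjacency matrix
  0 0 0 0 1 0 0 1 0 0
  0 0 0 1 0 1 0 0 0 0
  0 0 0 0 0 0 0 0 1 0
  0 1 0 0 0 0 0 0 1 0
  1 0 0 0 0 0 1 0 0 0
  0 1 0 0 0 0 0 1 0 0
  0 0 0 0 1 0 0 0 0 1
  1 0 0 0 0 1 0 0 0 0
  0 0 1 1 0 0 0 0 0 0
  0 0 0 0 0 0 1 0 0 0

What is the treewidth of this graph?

A width-1 tree decomposition is:
Bags: B1 = {2, 8}  B2 = {3, 8}  B3 = {1, 3}  B4 = {1, 5}  B5 = {5, 7}  B6 = {0, 7}  B7 = {0, 4}  B8 = {4, 6}  B9 = {6, 9}
Tree: B1–B2, B2–B3, B3–B4, B4–B5, B5–B6, B6–B7, B7–B8, B8–B9
Each bag holds 2 vertices, so the decomposition has width 1, which upper-bounds the treewidth. G has an edge, so its treewidth is at least 1. The upper and lower bounds meet at 1, so that is the treewidth.

1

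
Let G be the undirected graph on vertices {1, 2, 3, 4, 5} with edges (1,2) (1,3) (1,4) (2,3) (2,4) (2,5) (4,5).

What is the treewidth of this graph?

A width-2 tree decomposition is:
Bags: B1 = {1, 2, 4}  B2 = {2, 4, 5}  B3 = {1, 2, 3}
Tree: B1–B2, B1–B3
Every bag has size at most 3, so the width is 3 − 1 = 2 and tw(G) ≤ 2. Conversely, {1, 2, 3} is a clique of size 3, and the vertices of any clique must share a bag in every tree decomposition; so some bag has ≥ 3 vertices and tw(G) ≥ 2. Therefore the treewidth is 2.

2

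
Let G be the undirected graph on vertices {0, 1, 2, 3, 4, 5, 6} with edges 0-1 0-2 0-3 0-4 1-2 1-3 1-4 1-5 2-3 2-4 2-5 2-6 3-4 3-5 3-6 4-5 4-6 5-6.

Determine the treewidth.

A width-4 tree decomposition is:
Bags: B1 = {1, 2, 3, 4, 5}  B2 = {2, 3, 4, 5, 6}  B3 = {0, 1, 2, 3, 4}
Tree: B1–B2, B1–B3
The largest bag has 5 vertices, giving width 4; this decomposition certifies tw(G) ≤ 4. For the lower bound, the 5 vertices {0, 1, 2, 3, 4} are pairwise adjacent, and any tree decomposition puts a clique entirely inside one bag — forcing width ≥ 4. Therefore the treewidth is 4.

4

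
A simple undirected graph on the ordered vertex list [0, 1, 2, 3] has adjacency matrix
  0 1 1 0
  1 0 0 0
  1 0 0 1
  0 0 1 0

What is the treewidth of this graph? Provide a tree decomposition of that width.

Treewidth 1.
One such decomposition:
Bags: B1 = {2, 3}  B2 = {0, 2}  B3 = {0, 1}
Tree: B1–B2, B2–B3

Every bag has size at most 2, so the width is 2 − 1 = 1 and tw(G) ≤ 1. Any graph with an edge has treewidth ≥ 1, and G has the edge 3–2. Hence tw(G) = 1 exactly.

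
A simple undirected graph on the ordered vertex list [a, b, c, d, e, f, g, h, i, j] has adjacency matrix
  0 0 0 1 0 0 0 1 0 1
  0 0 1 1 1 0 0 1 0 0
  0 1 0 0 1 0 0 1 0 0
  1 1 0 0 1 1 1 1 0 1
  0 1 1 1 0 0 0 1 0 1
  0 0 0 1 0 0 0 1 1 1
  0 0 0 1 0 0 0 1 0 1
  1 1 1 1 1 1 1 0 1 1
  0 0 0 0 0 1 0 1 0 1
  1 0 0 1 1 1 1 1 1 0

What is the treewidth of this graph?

A width-3 tree decomposition is:
Bags: B1 = {d, e, h, j}  B2 = {a, d, h, j}  B3 = {d, f, h, j}  B4 = {b, d, e, h}  B5 = {d, g, h, j}  B6 = {b, c, e, h}  B7 = {f, h, i, j}
Tree: B1–B2, B2–B3, B1–B4, B2–B5, B4–B6, B3–B7
The largest bag has 4 vertices, giving width 3; this decomposition certifies tw(G) ≤ 3. For the lower bound, the 4 vertices {d, g, h, j} are pairwise adjacent, and any tree decomposition puts a clique entirely inside one bag — forcing width ≥ 3. Hence tw(G) = 3 exactly.

3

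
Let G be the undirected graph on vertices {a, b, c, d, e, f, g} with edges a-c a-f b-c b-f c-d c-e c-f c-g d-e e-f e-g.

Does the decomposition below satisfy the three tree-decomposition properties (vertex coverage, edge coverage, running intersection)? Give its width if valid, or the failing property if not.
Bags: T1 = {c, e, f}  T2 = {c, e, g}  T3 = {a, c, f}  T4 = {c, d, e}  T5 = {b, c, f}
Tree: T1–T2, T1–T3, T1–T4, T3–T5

Vertex coverage: the bags together contain {a, b, c, d, e, f, g}, the full vertex set. Edge coverage: each edge of G has both endpoints in at least one bag. Running intersection: for every vertex, the bags containing it form a connected subtree. All three properties hold, so this is a valid tree decomposition of width max|bag| − 1 = 2, and hence tw(G) ≤ 2.

Yes; width 2.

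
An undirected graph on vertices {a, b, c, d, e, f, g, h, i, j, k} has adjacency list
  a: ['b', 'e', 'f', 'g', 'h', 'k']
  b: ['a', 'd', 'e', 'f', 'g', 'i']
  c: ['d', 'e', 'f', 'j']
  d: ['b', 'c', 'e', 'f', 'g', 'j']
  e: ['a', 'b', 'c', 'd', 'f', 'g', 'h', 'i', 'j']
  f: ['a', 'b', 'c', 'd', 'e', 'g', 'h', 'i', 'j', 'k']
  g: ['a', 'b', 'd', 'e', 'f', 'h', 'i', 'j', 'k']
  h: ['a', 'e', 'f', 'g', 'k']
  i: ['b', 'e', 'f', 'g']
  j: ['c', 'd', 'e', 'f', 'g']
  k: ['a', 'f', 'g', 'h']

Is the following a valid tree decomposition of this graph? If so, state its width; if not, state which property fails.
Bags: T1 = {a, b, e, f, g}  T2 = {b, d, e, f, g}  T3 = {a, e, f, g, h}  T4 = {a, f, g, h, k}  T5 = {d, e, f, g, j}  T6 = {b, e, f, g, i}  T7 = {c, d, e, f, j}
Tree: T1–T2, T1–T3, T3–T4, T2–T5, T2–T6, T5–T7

Yes; width 4.

Every vertex of G appears in some bag (union = {a, b, c, d, e, f, g, h, i, j, k}); every edge is covered by a bag; and for each vertex v the set of bags containing v is connected in the bag tree. The decomposition is therefore valid. The largest bag has 5 vertices, so the width is 4.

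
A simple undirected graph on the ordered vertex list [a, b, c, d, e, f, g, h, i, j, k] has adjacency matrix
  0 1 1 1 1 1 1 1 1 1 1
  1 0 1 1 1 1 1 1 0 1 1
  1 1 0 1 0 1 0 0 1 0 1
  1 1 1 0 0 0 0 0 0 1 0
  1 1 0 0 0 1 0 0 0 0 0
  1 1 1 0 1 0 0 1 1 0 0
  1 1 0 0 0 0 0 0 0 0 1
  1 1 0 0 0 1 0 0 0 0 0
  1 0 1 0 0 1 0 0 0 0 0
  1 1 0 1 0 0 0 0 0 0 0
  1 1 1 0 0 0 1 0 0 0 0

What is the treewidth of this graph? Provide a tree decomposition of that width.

The largest bag has 4 vertices, giving width 3; this decomposition certifies tw(G) ≤ 3. On the other hand G contains the 4-clique {a, b, d, j}. A clique must lie in a single bag of any decomposition, so no decomposition can have width below 3. Therefore the treewidth is 3.

Treewidth 3.
One such decomposition:
Bags: B1 = {a, b, c, d}  B2 = {a, b, c, k}  B3 = {a, b, c, f}  B4 = {a, b, e, f}  B5 = {a, b, d, j}  B6 = {a, c, f, i}  B7 = {a, b, f, h}  B8 = {a, b, g, k}
Tree: B1–B2, B2–B3, B3–B4, B1–B5, B3–B6, B4–B7, B2–B8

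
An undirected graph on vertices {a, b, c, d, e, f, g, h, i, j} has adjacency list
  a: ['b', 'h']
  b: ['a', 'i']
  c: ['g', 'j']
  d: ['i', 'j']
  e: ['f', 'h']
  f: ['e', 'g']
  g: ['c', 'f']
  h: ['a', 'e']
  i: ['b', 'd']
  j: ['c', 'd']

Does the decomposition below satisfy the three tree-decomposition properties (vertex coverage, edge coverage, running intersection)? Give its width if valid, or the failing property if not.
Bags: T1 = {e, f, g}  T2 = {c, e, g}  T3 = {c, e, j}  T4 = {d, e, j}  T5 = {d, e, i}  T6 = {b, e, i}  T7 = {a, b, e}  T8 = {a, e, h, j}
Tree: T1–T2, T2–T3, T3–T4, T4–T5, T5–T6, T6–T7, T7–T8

No — bags containing vertex j are not connected in the tree.

A tree decomposition must satisfy three properties: every vertex lies in some bag; for every edge, both endpoints lie together in some bag; and for every vertex, the bags containing it form a connected subtree. Here bags containing vertex j are not connected in the tree, so the decomposition is invalid.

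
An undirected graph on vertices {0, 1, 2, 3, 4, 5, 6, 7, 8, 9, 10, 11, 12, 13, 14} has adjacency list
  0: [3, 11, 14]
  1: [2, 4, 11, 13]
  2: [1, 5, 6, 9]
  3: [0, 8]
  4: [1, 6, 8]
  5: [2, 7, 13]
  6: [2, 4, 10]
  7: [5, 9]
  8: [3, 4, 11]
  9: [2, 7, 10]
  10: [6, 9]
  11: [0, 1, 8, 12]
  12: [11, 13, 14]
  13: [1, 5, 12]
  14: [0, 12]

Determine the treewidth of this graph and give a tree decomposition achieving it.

Treewidth 3.
One optimal decomposition is:
Bags: B1 = {6, 7, 9, 10}  B2 = {2, 6, 7, 9}  B3 = {2, 5, 6, 7}  B4 = {2, 4, 5, 6}  B5 = {1, 2, 4, 5}  B6 = {1, 4, 5, 13}  B7 = {1, 4, 8, 13}  B8 = {1, 8, 11, 13}  B9 = {8, 11, 12, 13}  B10 = {3, 8, 11, 12}  B11 = {0, 3, 11, 12}  B12 = {0, 3, 12, 14}
Tree: B1–B2, B2–B3, B3–B4, B4–B5, B5–B6, B6–B7, B7–B8, B8–B9, B9–B10, B10–B11, B11–B12

The largest bag has 4 vertices, giving width 3; this decomposition certifies tw(G) ≤ 3. For the lower bound: the 4 vertex sets {7,9,10}, {6}, {2}, {1,4,5,13} are disjoint, each induces a connected subgraph, and every pair is joined by at least one edge of G. Contracting each set to a single vertex therefore yields K_{4} as a minor, and since treewidth is minor-monotone, tw(G) ≥ tw(K_{4}) = 3. Combining the bounds, tw(G) = 3.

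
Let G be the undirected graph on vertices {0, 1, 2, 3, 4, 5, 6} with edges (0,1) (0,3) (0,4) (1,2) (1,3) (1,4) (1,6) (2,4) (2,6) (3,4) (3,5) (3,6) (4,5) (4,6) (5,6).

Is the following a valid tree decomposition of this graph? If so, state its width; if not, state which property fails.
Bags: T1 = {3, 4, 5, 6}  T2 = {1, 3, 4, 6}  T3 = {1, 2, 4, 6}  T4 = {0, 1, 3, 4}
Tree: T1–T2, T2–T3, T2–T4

Yes; width 3.

Vertex coverage: the bags together contain {0, 1, 2, 3, 4, 5, 6}, the full vertex set. Edge coverage: each edge of G has both endpoints in at least one bag. Running intersection: for every vertex, the bags containing it form a connected subtree. All three properties hold, so this is a valid tree decomposition of width max|bag| − 1 = 3, and hence tw(G) ≤ 3.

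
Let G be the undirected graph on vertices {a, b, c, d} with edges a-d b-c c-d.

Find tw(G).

A width-1 tree decomposition is:
Bags: B1 = {a, d}  B2 = {c, d}  B3 = {b, c}
Tree: B1–B2, B2–B3
Every bag has size at most 2, so the width is 2 − 1 = 1 and tw(G) ≤ 1. Any graph with an edge has treewidth ≥ 1, and G has the edge a–d. Therefore the treewidth is 1.

1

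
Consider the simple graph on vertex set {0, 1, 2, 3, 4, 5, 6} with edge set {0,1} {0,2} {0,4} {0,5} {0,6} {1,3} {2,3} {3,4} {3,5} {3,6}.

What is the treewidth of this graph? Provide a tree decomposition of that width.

The largest bag has 3 vertices, giving width 2; this decomposition certifies tw(G) ≤ 2. The edges 3–1–0–4–3 form a cycle, so G is not a tree and its treewidth is at least 2. Therefore the treewidth is 2.

Treewidth 2.
One such decomposition:
Bags: B1 = {0, 1, 3}  B2 = {0, 3, 4}  B3 = {0, 3, 6}  B4 = {0, 2, 3}  B5 = {0, 3, 5}
Tree: B1–B2, B2–B3, B3–B4, B4–B5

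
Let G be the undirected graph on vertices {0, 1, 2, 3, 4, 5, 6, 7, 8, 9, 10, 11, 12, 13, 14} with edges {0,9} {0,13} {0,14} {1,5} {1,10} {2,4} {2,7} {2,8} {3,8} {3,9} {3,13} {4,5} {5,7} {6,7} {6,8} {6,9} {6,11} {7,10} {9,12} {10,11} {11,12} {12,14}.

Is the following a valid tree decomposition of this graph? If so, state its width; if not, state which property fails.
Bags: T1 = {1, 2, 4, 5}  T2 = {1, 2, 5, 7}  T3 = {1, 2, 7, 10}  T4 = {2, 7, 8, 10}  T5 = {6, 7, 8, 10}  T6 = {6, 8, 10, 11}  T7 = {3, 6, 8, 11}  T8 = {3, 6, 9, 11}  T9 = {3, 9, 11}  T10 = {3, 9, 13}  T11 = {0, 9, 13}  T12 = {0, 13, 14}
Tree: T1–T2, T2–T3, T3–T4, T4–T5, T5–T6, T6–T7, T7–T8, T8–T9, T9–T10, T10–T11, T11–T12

A tree decomposition must satisfy three properties: every vertex lies in some bag; for every edge, both endpoints lie together in some bag; and for every vertex, the bags containing it form a connected subtree. Here vertex 12 appears in no bag, so the decomposition is invalid.

No — vertex 12 appears in no bag.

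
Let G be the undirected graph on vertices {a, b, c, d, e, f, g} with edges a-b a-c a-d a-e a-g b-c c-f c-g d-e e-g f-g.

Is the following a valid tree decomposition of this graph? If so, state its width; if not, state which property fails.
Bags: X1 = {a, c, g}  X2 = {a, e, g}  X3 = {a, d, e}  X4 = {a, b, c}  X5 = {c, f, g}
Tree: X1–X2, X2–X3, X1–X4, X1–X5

Yes; width 2.

Vertex coverage: the bags together contain {a, b, c, d, e, f, g}, the full vertex set. Edge coverage: each edge of G has both endpoints in at least one bag. Running intersection: for every vertex, the bags containing it form a connected subtree. All three properties hold, so this is a valid tree decomposition of width max|bag| − 1 = 2, and hence tw(G) ≤ 2.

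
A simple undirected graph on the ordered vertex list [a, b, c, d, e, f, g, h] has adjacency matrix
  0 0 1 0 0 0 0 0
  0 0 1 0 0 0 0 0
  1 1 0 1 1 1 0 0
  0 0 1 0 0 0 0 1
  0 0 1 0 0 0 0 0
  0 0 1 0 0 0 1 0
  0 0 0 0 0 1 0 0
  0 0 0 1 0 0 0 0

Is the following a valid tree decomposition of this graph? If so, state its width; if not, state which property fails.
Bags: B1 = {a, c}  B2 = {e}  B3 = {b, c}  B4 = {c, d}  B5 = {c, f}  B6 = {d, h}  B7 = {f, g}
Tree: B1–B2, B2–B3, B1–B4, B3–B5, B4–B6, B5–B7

No — edge (c,e) lies in no bag.

A tree decomposition must satisfy three properties: every vertex lies in some bag; for every edge, both endpoints lie together in some bag; and for every vertex, the bags containing it form a connected subtree. Here edge (c,e) lies in no bag, so the decomposition is invalid.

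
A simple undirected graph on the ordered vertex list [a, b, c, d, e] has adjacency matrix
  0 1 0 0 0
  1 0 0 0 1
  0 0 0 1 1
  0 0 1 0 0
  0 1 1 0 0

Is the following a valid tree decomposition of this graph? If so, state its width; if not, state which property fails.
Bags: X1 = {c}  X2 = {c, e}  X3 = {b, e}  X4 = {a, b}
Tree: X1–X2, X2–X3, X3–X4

No — vertex d appears in no bag.

A tree decomposition must satisfy three properties: every vertex lies in some bag; for every edge, both endpoints lie together in some bag; and for every vertex, the bags containing it form a connected subtree. Here vertex d appears in no bag, so the decomposition is invalid.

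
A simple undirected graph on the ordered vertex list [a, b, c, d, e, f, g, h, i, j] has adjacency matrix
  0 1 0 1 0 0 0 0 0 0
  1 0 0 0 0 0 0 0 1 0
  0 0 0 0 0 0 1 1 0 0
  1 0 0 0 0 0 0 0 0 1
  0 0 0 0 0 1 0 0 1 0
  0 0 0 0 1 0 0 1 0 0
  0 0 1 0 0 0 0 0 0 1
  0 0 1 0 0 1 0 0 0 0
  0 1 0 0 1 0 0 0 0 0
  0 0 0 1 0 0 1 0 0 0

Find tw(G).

2

A width-2 tree decomposition is:
Bags: B1 = {e, f, i}  B2 = {f, h, i}  B3 = {c, h, i}  B4 = {c, g, i}  B5 = {g, i, j}  B6 = {d, i, j}  B7 = {a, d, i}  B8 = {a, b, i}
Tree: B1–B2, B2–B3, B3–B4, B4–B5, B5–B6, B6–B7, B7–B8
The largest bag has 3 vertices, giving width 2; this decomposition certifies tw(G) ≤ 2. For the lower bound, G contains the cycle i–e–f–h–c–g–j–d–a–b–i, so G is not a forest; only forests have treewidth ≤ 1, hence tw(G) ≥ 2. Combining the bounds, tw(G) = 2.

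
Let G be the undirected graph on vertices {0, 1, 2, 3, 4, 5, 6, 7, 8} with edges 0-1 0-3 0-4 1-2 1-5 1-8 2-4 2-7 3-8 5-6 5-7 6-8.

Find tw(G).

3

A width-3 tree decomposition is:
Bags: B1 = {0, 2, 3, 4}  B2 = {0, 1, 2, 3}  B3 = {1, 2, 3, 8}  B4 = {1, 2, 7, 8}  B5 = {1, 5, 7, 8}  B6 = {5, 6, 7, 8}
Tree: B1–B2, B2–B3, B3–B4, B4–B5, B5–B6
The largest bag has 4 vertices, giving width 3; this decomposition certifies tw(G) ≤ 3. For the lower bound: the 4 vertex sets {0,3,4}, {2}, {1}, {5,6,7,8} are disjoint, each induces a connected subgraph, and every pair is joined by at least one edge of G. Contracting each set to a single vertex therefore yields K_{4} as a minor, and since treewidth is minor-monotone, tw(G) ≥ tw(K_{4}) = 3. The upper and lower bounds meet at 3, so that is the treewidth.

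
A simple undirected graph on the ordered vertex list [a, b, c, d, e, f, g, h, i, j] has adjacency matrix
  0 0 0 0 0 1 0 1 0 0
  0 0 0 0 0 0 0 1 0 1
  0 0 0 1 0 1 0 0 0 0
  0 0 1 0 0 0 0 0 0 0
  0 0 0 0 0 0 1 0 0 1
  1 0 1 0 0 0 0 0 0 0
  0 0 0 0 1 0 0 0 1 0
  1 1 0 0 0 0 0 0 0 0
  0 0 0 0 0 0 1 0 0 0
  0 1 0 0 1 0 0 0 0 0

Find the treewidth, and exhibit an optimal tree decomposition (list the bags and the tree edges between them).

The largest bag has 2 vertices, giving width 1; this decomposition certifies tw(G) ≤ 1. Since G has at least one edge (e.g. d–c), it is not an edgeless graph, so tw(G) ≥ 1. Therefore the treewidth is 1.

Treewidth 1.
One optimal decomposition is:
Bags: B1 = {c, d}  B2 = {c, f}  B3 = {a, f}  B4 = {a, h}  B5 = {b, h}  B6 = {b, j}  B7 = {e, j}  B8 = {e, g}  B9 = {g, i}
Tree: B1–B2, B2–B3, B3–B4, B4–B5, B5–B6, B6–B7, B7–B8, B8–B9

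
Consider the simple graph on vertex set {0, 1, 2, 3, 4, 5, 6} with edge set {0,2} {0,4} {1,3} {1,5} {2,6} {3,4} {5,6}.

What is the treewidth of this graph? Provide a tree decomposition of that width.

Treewidth 2.
One such decomposition:
Bags: B1 = {2, 5, 6}  B2 = {0, 2, 5}  B3 = {0, 4, 5}  B4 = {3, 4, 5}  B5 = {1, 3, 5}
Tree: B1–B2, B2–B3, B3–B4, B4–B5

Each bag holds 3 vertices, so the decomposition has width 2, which upper-bounds the treewidth. For the lower bound, G contains the cycle 5–6–2–0–4–3–1–5, so G is not a forest; only forests have treewidth ≤ 1, hence tw(G) ≥ 2. The upper and lower bounds meet at 2, so that is the treewidth.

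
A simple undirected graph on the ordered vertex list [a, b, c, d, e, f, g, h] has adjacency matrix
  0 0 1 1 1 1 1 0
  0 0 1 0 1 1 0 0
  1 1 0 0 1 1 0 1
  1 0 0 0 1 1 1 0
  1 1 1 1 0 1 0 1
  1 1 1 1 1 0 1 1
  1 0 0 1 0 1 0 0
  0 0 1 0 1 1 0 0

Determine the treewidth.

A width-3 tree decomposition is:
Bags: B1 = {a, c, e, f}  B2 = {a, d, e, f}  B3 = {b, c, e, f}  B4 = {c, e, f, h}  B5 = {a, d, f, g}
Tree: B1–B2, B1–B3, B3–B4, B2–B5
Each bag holds 4 vertices, so the decomposition has width 3, which upper-bounds the treewidth. For the lower bound, the 4 vertices {a, d, f, g} are pairwise adjacent, and any tree decomposition puts a clique entirely inside one bag — forcing width ≥ 3. Combining the bounds, tw(G) = 3.

3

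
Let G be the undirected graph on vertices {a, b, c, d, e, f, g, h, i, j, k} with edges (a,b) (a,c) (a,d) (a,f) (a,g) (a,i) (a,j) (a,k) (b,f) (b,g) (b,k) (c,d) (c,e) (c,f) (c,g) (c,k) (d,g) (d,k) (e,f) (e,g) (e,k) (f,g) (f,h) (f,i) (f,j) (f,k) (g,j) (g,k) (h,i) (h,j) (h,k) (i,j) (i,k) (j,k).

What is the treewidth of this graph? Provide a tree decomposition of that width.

Treewidth 4.
One optimal decomposition is:
Bags: B1 = {a, c, f, g, k}  B2 = {a, f, g, j, k}  B3 = {a, f, i, j, k}  B4 = {a, b, f, g, k}  B5 = {a, c, d, g, k}  B6 = {c, e, f, g, k}  B7 = {f, h, i, j, k}
Tree: B1–B2, B2–B3, B2–B4, B1–B5, B1–B6, B3–B7

Each bag holds 5 vertices, so the decomposition has width 4, which upper-bounds the treewidth. On the other hand G contains the 5-clique {a, c, d, g, k}. A clique must lie in a single bag of any decomposition, so no decomposition can have width below 4. Combining the bounds, tw(G) = 4.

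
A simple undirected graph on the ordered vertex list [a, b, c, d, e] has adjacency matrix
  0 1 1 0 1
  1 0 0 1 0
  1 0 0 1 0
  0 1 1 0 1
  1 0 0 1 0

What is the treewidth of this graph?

A width-2 tree decomposition is:
Bags: B1 = {a, b, d}  B2 = {a, c, d}  B3 = {a, d, e}
Tree: B1–B2, B2–B3
The largest bag has 3 vertices, giving width 2; this decomposition certifies tw(G) ≤ 2. For the lower bound, G contains the cycle d–b–a–c–d, so G is not a forest; only forests have treewidth ≤ 1, hence tw(G) ≥ 2. Therefore the treewidth is 2.

2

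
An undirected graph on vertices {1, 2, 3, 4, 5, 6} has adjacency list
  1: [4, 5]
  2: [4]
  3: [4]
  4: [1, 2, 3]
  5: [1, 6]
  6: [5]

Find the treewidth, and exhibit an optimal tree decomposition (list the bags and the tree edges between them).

The largest bag has 2 vertices, giving width 1; this decomposition certifies tw(G) ≤ 1. Any graph with an edge has treewidth ≥ 1, and G has the edge 3–4. Hence tw(G) = 1 exactly.

Treewidth 1.
One optimal decomposition is:
Bags: B1 = {3, 4}  B2 = {1, 4}  B3 = {2, 4}  B4 = {1, 5}  B5 = {5, 6}
Tree: B1–B2, B1–B3, B2–B4, B4–B5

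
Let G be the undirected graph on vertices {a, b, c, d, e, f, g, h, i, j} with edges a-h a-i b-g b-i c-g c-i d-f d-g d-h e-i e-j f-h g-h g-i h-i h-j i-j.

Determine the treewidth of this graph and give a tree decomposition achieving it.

The largest bag has 3 vertices, giving width 2; this decomposition certifies tw(G) ≤ 2. For the lower bound, the 3 vertices {d, g, h} are pairwise adjacent, and any tree decomposition puts a clique entirely inside one bag — forcing width ≥ 2. Hence tw(G) = 2 exactly.

Treewidth 2.
One such decomposition:
Bags: B1 = {g, h, i}  B2 = {a, h, i}  B3 = {b, g, i}  B4 = {h, i, j}  B5 = {d, g, h}  B6 = {d, f, h}  B7 = {c, g, i}  B8 = {e, i, j}
Tree: B1–B2, B1–B3, B1–B4, B1–B5, B5–B6, B3–B7, B4–B8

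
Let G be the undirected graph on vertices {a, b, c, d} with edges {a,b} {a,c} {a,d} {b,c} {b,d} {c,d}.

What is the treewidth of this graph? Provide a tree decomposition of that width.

A single bag containing all 4 vertices is trivially a valid decomposition of width 3. Conversely, {a, b, c, d} is a clique of size 4, and the vertices of any clique must share a bag in every tree decomposition; so some bag has ≥ 4 vertices and tw(G) ≥ 3. The upper and lower bounds meet at 3, so that is the treewidth.

Treewidth 3.
Bags: B1 = {a, b, c, d}
Tree: (single bag)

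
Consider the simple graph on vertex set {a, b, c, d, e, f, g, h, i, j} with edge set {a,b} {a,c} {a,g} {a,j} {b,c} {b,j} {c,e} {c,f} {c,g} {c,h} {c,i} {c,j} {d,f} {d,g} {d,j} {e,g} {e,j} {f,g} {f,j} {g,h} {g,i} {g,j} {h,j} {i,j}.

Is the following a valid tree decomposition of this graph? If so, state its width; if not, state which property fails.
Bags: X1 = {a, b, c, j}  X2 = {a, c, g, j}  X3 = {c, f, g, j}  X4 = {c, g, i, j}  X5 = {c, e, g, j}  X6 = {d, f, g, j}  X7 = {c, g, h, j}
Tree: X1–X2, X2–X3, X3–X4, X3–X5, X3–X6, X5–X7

Checking the three conditions: (i) the bags cover all of {a, b, c, d, e, f, g, h, i, j}; (ii) for each edge, some bag contains both endpoints; (iii) the bags containing any fixed vertex form a subtree. All hold, so the decomposition is valid with width 4 − 1 = 3.

Yes; width 3.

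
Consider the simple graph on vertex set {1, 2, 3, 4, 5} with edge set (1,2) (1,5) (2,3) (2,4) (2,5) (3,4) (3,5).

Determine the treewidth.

A width-2 tree decomposition is:
Bags: B1 = {2, 3, 5}  B2 = {1, 2, 5}  B3 = {2, 3, 4}
Tree: B1–B2, B1–B3
The largest bag has 3 vertices, giving width 2; this decomposition certifies tw(G) ≤ 2. Conversely, {1, 2, 5} is a clique of size 3, and the vertices of any clique must share a bag in every tree decomposition; so some bag has ≥ 3 vertices and tw(G) ≥ 2. Hence tw(G) = 2 exactly.

2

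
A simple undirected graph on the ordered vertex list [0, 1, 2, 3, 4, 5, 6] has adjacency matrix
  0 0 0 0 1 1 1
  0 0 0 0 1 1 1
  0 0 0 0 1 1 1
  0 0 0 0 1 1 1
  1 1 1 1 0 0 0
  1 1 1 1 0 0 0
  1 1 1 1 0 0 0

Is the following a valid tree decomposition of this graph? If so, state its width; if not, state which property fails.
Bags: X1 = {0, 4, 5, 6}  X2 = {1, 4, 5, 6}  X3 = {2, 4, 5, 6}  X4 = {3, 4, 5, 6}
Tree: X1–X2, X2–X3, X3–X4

Every vertex of G appears in some bag (union = {0, 1, 2, 3, 4, 5, 6}); every edge is covered by a bag; and for each vertex v the set of bags containing v is connected in the bag tree. The decomposition is therefore valid. The largest bag has 4 vertices, so the width is 3.

Yes; width 3.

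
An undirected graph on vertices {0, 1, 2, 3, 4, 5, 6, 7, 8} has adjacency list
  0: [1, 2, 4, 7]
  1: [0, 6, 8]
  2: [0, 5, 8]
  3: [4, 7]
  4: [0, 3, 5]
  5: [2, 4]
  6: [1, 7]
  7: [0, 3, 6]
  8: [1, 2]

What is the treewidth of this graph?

3

A width-3 tree decomposition is:
Bags: B1 = {1, 6, 7, 8}  B2 = {0, 1, 7, 8}  B3 = {0, 2, 7, 8}  B4 = {0, 2, 3, 7}  B5 = {0, 2, 3, 4}  B6 = {2, 3, 4, 5}
Tree: B1–B2, B2–B3, B3–B4, B4–B5, B5–B6
Every bag has size at most 4, so the width is 4 − 1 = 3 and tw(G) ≤ 3. For the lower bound: the 4 vertex sets {1,6,8}, {7}, {0}, {2,3,4,5} are disjoint, each induces a connected subgraph, and every pair is joined by at least one edge of G. Contracting each set to a single vertex therefore yields K_{4} as a minor, and since treewidth is minor-monotone, tw(G) ≥ tw(K_{4}) = 3. Therefore the treewidth is 3.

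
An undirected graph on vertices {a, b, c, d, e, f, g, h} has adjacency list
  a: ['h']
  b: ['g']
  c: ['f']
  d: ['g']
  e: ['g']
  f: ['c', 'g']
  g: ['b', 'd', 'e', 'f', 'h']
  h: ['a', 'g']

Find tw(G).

1

A width-1 tree decomposition is:
Bags: B1 = {g, h}  B2 = {d, g}  B3 = {f, g}  B4 = {c, f}  B5 = {b, g}  B6 = {e, g}  B7 = {a, h}
Tree: B1–B2, B1–B3, B3–B4, B3–B5, B2–B6, B1–B7
Each bag holds 2 vertices, so the decomposition has width 1, which upper-bounds the treewidth. G has an edge, so its treewidth is at least 1. Therefore the treewidth is 1.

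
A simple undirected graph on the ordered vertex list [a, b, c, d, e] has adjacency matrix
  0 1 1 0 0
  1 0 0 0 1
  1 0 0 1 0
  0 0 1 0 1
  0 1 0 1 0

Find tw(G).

A width-2 tree decomposition is:
Bags: B1 = {c, d, e}  B2 = {b, c, e}  B3 = {a, b, c}
Tree: B1–B2, B2–B3
Every bag has size at most 3, so the width is 3 − 1 = 2 and tw(G) ≤ 2. Since c–d–e–b–a–c is a cycle in G, G is not acyclic. Forests are exactly the graphs of treewidth ≤ 1, so tw(G) ≥ 2. Therefore the treewidth is 2.

2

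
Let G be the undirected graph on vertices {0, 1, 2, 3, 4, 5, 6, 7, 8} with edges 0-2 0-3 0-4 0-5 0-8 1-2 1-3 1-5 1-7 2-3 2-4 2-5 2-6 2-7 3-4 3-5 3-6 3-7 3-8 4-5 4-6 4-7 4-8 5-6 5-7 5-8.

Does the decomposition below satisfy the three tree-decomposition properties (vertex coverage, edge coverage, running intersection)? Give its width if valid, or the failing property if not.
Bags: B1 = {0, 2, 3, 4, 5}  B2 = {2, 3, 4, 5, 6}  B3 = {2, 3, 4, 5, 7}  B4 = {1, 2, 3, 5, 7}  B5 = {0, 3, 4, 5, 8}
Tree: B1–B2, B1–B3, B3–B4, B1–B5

Yes; width 4.

Every vertex of G appears in some bag (union = {0, 1, 2, 3, 4, 5, 6, 7, 8}); every edge is covered by a bag; and for each vertex v the set of bags containing v is connected in the bag tree. The decomposition is therefore valid. The largest bag has 5 vertices, so the width is 4.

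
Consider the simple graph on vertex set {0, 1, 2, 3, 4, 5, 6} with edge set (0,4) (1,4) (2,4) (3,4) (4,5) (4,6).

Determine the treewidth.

A width-1 tree decomposition is:
Bags: B1 = {4, 5}  B2 = {2, 4}  B3 = {3, 4}  B4 = {0, 4}  B5 = {1, 4}  B6 = {4, 6}
Tree: B1–B2, B1–B3, B1–B4, B1–B5, B2–B6
Every bag has size at most 2, so the width is 2 − 1 = 1 and tw(G) ≤ 1. Any graph with an edge has treewidth ≥ 1, and G has the edge 4–5. Hence tw(G) = 1 exactly.

1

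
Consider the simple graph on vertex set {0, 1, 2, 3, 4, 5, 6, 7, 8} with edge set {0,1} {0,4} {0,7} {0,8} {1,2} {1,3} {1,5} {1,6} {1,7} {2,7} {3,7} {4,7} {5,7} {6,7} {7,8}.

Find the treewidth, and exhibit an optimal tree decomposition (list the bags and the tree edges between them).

Treewidth 2.
One such decomposition:
Bags: B1 = {1, 5, 7}  B2 = {1, 3, 7}  B3 = {0, 1, 7}  B4 = {0, 7, 8}  B5 = {1, 6, 7}  B6 = {1, 2, 7}  B7 = {0, 4, 7}
Tree: B1–B2, B1–B3, B3–B4, B3–B5, B5–B6, B4–B7

Every bag has size at most 3, so the width is 3 − 1 = 2 and tw(G) ≤ 2. Conversely, {0, 7, 8} is a clique of size 3, and the vertices of any clique must share a bag in every tree decomposition; so some bag has ≥ 3 vertices and tw(G) ≥ 2. Hence tw(G) = 2 exactly.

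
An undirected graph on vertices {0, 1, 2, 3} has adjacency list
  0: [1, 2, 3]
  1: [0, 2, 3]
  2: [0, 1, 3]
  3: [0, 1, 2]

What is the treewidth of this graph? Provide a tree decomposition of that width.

Treewidth 3.
One optimal decomposition is:
Bags: B1 = {0, 1, 2, 3}
Tree: (single bag)

A single bag containing all 4 vertices is trivially a valid decomposition of width 3. On the other hand G contains the 4-clique {0, 1, 2, 3}. A clique must lie in a single bag of any decomposition, so no decomposition can have width below 3. Combining the bounds, tw(G) = 3.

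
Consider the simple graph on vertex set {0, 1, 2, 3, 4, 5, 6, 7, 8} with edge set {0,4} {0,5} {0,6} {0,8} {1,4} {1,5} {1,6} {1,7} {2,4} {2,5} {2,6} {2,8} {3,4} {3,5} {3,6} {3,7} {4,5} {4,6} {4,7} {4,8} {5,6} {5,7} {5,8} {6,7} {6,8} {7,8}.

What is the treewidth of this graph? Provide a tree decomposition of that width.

The largest bag has 5 vertices, giving width 4; this decomposition certifies tw(G) ≤ 4. For the lower bound, the 5 vertices {0, 4, 5, 6, 8} are pairwise adjacent, and any tree decomposition puts a clique entirely inside one bag — forcing width ≥ 4. Therefore the treewidth is 4.

Treewidth 4.
One such decomposition:
Bags: B1 = {0, 4, 5, 6, 8}  B2 = {4, 5, 6, 7, 8}  B3 = {2, 4, 5, 6, 8}  B4 = {3, 4, 5, 6, 7}  B5 = {1, 4, 5, 6, 7}
Tree: B1–B2, B1–B3, B2–B4, B2–B5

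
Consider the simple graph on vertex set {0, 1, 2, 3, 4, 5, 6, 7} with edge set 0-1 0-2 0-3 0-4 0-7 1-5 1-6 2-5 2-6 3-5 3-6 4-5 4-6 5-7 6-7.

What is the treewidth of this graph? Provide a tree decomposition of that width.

Treewidth 3.
Bags: B1 = {0, 4, 5, 6}  B2 = {0, 2, 5, 6}  B3 = {0, 5, 6, 7}  B4 = {0, 1, 5, 6}  B5 = {0, 3, 5, 6}
Tree: B1–B2, B2–B3, B3–B4, B4–B5

The largest bag has 4 vertices, giving width 3; this decomposition certifies tw(G) ≤ 3. For the lower bound: the 4 vertex sets {4,5}, {0,2}, {6}, {7} are disjoint, each induces a connected subgraph, and every pair is joined by at least one edge of G. Contracting each set to a single vertex therefore yields K_{4} as a minor, and since treewidth is minor-monotone, tw(G) ≥ tw(K_{4}) = 3. The upper and lower bounds meet at 3, so that is the treewidth.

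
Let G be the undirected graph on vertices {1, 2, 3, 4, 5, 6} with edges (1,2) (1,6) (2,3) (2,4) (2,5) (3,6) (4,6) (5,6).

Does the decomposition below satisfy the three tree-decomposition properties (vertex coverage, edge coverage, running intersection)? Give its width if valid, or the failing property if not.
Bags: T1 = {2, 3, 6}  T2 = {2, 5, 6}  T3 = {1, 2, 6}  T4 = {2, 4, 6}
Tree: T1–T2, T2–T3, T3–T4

Yes; width 2.

Checking the three conditions: (i) the bags cover all of {1, 2, 3, 4, 5, 6}; (ii) for each edge, some bag contains both endpoints; (iii) the bags containing any fixed vertex form a subtree. All hold, so the decomposition is valid with width 3 − 1 = 2.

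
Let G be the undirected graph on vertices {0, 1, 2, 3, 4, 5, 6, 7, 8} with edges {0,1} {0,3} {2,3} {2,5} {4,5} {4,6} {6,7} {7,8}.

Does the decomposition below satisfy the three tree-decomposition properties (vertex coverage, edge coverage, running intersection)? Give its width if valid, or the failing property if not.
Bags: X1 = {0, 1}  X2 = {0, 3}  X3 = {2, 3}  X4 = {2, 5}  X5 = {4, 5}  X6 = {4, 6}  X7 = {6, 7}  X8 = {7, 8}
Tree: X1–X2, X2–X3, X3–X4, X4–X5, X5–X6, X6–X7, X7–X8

Checking the three conditions: (i) the bags cover all of {0, 1, 2, 3, 4, 5, 6, 7, 8}; (ii) for each edge, some bag contains both endpoints; (iii) the bags containing any fixed vertex form a subtree. All hold, so the decomposition is valid with width 2 − 1 = 1.

Yes; width 1.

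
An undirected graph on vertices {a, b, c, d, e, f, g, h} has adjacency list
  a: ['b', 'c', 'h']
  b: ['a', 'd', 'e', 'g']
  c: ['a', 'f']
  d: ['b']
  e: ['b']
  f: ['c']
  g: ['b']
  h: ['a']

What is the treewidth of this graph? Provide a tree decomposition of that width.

Treewidth 1.
One optimal decomposition is:
Bags: B1 = {a, b}  B2 = {b, g}  B3 = {a, h}  B4 = {a, c}  B5 = {b, e}  B6 = {b, d}  B7 = {c, f}
Tree: B1–B2, B1–B3, B1–B4, B2–B5, B1–B6, B4–B7

The largest bag has 2 vertices, giving width 1; this decomposition certifies tw(G) ≤ 1. G has an edge, so its treewidth is at least 1. The upper and lower bounds meet at 1, so that is the treewidth.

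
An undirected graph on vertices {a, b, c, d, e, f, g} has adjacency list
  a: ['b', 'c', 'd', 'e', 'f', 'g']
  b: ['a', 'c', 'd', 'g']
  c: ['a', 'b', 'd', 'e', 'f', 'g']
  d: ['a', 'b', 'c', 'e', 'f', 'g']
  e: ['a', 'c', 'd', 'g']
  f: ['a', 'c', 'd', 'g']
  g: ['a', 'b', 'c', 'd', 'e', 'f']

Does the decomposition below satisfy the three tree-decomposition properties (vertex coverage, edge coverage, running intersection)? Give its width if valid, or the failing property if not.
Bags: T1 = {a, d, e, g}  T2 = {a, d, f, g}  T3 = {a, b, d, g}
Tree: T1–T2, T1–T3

A tree decomposition must satisfy three properties: every vertex lies in some bag; for every edge, both endpoints lie together in some bag; and for every vertex, the bags containing it form a connected subtree. Here vertex c appears in no bag, so the decomposition is invalid.

No — vertex c appears in no bag.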